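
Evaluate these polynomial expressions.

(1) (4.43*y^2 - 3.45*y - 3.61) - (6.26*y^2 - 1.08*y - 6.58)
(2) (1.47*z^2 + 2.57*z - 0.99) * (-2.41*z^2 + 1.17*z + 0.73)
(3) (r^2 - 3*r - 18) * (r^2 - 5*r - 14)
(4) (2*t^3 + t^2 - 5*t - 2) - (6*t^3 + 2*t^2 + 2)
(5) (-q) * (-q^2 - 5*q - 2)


(1) = -1.83*y^2 - 2.37*y + 2.97
(2) = -3.5427*z^4 - 4.4738*z^3 + 6.4659*z^2 + 0.7178*z - 0.7227
(3) = r^4 - 8*r^3 - 17*r^2 + 132*r + 252
(4) = -4*t^3 - t^2 - 5*t - 4
(5) = q^3 + 5*q^2 + 2*q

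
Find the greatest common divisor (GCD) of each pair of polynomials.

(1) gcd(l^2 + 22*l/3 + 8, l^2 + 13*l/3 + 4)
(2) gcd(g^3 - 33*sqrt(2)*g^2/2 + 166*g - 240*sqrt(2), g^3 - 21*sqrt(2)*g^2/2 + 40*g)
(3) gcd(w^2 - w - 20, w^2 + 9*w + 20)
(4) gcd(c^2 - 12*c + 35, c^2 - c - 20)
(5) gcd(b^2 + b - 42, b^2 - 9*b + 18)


(1) = gcd((l + 4/3)*(l + 6), (l + 4/3)*(l + 3)) = l + 4/3
(2) = g^2 - 21*sqrt(2)*g/2 + 40
(3) = gcd((w - 5)*(w + 4), (w + 4)*(w + 5)) = w + 4
(4) = gcd((c - 7)*(c - 5), (c - 5)*(c + 4)) = c - 5
(5) = gcd((b - 6)*(b + 7), (b - 6)*(b - 3)) = b - 6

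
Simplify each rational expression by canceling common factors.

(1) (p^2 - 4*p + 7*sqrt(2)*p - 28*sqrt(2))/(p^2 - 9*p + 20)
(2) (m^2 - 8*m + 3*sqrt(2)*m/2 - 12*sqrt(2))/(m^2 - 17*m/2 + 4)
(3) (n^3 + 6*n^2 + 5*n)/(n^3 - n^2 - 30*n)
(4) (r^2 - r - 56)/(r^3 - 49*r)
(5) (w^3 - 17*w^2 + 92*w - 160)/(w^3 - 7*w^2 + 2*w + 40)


(1) = (p + 7*sqrt(2))/(p - 5)
(2) = (4*m + 6*sqrt(2))/(4*m - 2)
(3) = (n + 1)/(n - 6)
(4) = (r - 8)/(r^2 - 7*r)
(5) = (w - 8)/(w + 2)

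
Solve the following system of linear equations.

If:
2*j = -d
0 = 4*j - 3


Then:
d = -3/2
j = 3/4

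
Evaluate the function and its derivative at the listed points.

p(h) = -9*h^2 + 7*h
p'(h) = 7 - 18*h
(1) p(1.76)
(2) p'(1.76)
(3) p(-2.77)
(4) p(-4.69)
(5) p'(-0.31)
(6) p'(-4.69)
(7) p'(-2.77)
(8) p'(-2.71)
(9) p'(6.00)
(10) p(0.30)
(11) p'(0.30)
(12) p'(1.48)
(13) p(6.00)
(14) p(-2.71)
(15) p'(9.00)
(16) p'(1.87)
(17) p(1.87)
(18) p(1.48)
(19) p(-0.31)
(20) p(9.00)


(1) = -15.56
(2) = -24.68
(3) = -88.45
(4) = -230.79
(5) = 12.58
(6) = 91.42
(7) = 56.86
(8) = 55.78
(9) = -101.00
(10) = 1.29
(11) = 1.60
(12) = -19.64
(13) = -282.00
(14) = -85.07
(15) = -155.00
(16) = -26.66
(17) = -18.38
(18) = -9.35
(19) = -3.03
(20) = -666.00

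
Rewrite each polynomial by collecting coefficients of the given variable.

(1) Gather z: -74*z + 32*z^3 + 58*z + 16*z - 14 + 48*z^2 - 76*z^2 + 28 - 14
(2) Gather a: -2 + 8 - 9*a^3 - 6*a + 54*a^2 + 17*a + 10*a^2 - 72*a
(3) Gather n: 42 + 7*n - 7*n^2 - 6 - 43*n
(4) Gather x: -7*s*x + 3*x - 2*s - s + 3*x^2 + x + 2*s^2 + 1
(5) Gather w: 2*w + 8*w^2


(1) = 32*z^3 - 28*z^2
(2) = -9*a^3 + 64*a^2 - 61*a + 6
(3) = -7*n^2 - 36*n + 36
(4) = 2*s^2 - 3*s + 3*x^2 + x*(4 - 7*s) + 1
(5) = 8*w^2 + 2*w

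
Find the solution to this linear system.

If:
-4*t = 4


Then:
t = -1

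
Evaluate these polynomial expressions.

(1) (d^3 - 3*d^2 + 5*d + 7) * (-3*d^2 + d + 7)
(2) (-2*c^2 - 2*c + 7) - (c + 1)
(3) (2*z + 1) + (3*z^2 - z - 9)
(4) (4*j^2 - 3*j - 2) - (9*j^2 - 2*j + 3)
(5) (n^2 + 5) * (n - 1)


(1) = -3*d^5 + 10*d^4 - 11*d^3 - 37*d^2 + 42*d + 49
(2) = -2*c^2 - 3*c + 6
(3) = 3*z^2 + z - 8
(4) = -5*j^2 - j - 5
(5) = n^3 - n^2 + 5*n - 5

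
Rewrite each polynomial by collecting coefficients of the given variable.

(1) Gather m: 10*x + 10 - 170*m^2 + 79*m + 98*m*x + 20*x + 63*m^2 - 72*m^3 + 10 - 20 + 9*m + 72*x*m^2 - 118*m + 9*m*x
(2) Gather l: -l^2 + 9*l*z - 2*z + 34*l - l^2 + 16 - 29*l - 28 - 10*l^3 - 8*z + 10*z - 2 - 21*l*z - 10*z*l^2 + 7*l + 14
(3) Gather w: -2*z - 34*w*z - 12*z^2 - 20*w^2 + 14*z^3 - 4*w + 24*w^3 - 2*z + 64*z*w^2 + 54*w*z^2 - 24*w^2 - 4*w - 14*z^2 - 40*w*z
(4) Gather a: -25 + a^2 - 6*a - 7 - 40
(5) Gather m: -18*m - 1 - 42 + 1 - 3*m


(1) = -72*m^3 + m^2*(72*x - 107) + m*(107*x - 30) + 30*x
(2) = -10*l^3 + l^2*(-10*z - 2) + l*(12 - 12*z)
(3) = 24*w^3 + w^2*(64*z - 44) + w*(54*z^2 - 74*z - 8) + 14*z^3 - 26*z^2 - 4*z
(4) = a^2 - 6*a - 72
(5) = -21*m - 42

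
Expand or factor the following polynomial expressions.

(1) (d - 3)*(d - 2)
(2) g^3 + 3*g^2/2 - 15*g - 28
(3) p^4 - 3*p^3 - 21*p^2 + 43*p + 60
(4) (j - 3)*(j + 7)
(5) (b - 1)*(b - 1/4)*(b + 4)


(1) = d^2 - 5*d + 6
(2) = (g - 4)*(g + 2)*(g + 7/2)
(3) = (p - 5)*(p - 3)*(p + 1)*(p + 4)
(4) = j^2 + 4*j - 21
(5) = b^3 + 11*b^2/4 - 19*b/4 + 1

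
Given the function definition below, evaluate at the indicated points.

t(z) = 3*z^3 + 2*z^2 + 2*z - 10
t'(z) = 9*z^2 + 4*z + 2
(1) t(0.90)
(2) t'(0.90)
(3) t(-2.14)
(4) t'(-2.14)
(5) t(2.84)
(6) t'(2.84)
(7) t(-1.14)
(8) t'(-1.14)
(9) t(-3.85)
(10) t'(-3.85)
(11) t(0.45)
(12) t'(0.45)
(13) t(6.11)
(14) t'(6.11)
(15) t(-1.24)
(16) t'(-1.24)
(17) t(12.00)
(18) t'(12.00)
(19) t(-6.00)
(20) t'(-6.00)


(1) = -4.39
(2) = 12.89
(3) = -34.52
(4) = 34.66
(5) = 80.53
(6) = 85.95
(7) = -14.13
(8) = 9.14
(9) = -159.25
(10) = 120.00
(11) = -8.42
(12) = 5.62
(13) = 761.18
(14) = 362.43
(15) = -15.12
(16) = 10.88
(17) = 5486.00
(18) = 1346.00
(19) = -598.00
(20) = 302.00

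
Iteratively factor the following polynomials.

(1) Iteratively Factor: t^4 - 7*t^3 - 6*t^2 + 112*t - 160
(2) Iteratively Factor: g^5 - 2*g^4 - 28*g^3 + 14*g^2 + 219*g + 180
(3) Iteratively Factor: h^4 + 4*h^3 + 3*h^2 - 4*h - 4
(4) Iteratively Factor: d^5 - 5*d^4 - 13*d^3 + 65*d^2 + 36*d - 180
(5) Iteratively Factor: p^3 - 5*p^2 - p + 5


(1) = (t + 4)*(t^3 - 11*t^2 + 38*t - 40) = (t - 2)*(t + 4)*(t^2 - 9*t + 20) = (t - 5)*(t - 2)*(t + 4)*(t - 4)
(2) = (g + 1)*(g^4 - 3*g^3 - 25*g^2 + 39*g + 180) = (g + 1)*(g + 3)*(g^3 - 6*g^2 - 7*g + 60) = (g + 1)*(g + 3)^2*(g^2 - 9*g + 20) = (g - 4)*(g + 1)*(g + 3)^2*(g - 5)
(3) = (h + 1)*(h^3 + 3*h^2 - 4) = (h + 1)*(h + 2)*(h^2 + h - 2) = (h - 1)*(h + 1)*(h + 2)*(h + 2)
(4) = (d - 2)*(d^4 - 3*d^3 - 19*d^2 + 27*d + 90) = (d - 2)*(d + 2)*(d^3 - 5*d^2 - 9*d + 45) = (d - 5)*(d - 2)*(d + 2)*(d^2 - 9) = (d - 5)*(d - 3)*(d - 2)*(d + 2)*(d + 3)
(5) = (p + 1)*(p^2 - 6*p + 5) = (p - 1)*(p + 1)*(p - 5)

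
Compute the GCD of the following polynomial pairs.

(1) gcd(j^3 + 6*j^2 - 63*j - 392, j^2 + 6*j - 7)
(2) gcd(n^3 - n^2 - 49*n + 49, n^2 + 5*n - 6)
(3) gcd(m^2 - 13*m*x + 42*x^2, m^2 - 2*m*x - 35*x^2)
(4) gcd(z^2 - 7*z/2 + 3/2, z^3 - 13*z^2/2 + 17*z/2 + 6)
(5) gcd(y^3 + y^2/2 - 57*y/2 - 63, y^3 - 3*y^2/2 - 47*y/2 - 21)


(1) = gcd((j - 8)*(j + 7)^2, (j - 1)*(j + 7)) = j + 7
(2) = n - 1
(3) = gcd((m - 7*x)*(m - 6*x), (m - 7*x)*(m + 5*x)) = -m + 7*x
(4) = z - 3
(5) = gcd((y - 6)*(y + 3)*(y + 7/2), (y - 6)*(y + 1)*(y + 7/2)) = y^2 - 5*y/2 - 21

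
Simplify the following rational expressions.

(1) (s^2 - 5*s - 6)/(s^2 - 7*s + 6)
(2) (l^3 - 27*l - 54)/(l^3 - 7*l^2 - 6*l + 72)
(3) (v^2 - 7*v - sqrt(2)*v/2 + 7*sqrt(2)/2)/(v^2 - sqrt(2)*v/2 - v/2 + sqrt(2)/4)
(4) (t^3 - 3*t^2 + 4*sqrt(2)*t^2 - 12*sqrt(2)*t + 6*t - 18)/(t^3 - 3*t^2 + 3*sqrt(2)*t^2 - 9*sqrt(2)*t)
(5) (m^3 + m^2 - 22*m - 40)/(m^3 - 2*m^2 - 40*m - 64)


(1) = (s + 1)/(s - 1)
(2) = (l + 3)/(l - 4)
(3) = (8*v - 56)/(8*v - 4)
(4) = (t + sqrt(2))/t
(5) = (m - 5)/(m - 8)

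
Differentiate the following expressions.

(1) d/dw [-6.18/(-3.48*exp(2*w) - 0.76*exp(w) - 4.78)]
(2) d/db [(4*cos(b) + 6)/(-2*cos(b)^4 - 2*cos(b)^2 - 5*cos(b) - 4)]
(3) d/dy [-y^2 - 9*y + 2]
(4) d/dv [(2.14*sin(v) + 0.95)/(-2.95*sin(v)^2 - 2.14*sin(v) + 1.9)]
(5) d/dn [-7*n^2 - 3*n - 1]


(1) = (-43.0128*exp(w) - 4.6968)*exp(w)/(3.48*exp(2*w) + 0.76*exp(w) + 4.78)^2
(2) = -2*(12*sin(b)^4 - 28*sin(b)^2 + 30*cos(b) + 6*cos(3*b) + 23)*sin(b)/(2*sin(b)^4 - 6*sin(b)^2 + 5*cos(b) + 8)^2
(3) = -2*y - 9
(4) = (6.313*sin(v)^2 + 5.605*sin(v) + 6.099)*cos(v)/(8.7025*sin(v)^4 + 12.626*sin(v)^3 - 6.6304*sin(v)^2 - 8.132*sin(v) + 3.61)
(5) = -14*n - 3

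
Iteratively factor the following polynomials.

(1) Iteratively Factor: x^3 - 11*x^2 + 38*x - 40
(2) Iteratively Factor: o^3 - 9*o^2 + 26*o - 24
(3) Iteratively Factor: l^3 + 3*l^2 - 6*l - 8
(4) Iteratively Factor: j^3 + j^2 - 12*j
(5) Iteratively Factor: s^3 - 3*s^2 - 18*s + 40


(1) = (x - 4)*(x^2 - 7*x + 10) = (x - 4)*(x - 2)*(x - 5)
(2) = (o - 2)*(o^2 - 7*o + 12) = (o - 3)*(o - 2)*(o - 4)
(3) = (l + 1)*(l^2 + 2*l - 8) = (l - 2)*(l + 1)*(l + 4)
(4) = (j)*(j^2 + j - 12) = j*(j - 3)*(j + 4)
(5) = (s + 4)*(s^2 - 7*s + 10) = (s - 5)*(s + 4)*(s - 2)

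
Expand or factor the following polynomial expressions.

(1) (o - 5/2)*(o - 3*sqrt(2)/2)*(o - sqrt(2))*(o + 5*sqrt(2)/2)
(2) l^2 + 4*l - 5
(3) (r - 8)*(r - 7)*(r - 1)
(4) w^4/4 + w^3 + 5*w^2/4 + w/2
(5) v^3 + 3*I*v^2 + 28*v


(1) = o^4 - 5*o^3/2 - 19*o^2/2 + 15*sqrt(2)*o/2 + 95*o/4 - 75*sqrt(2)/4
(2) = (l - 1)*(l + 5)
(3) = r^3 - 16*r^2 + 71*r - 56
(4) = w*(w/2 + 1/2)*(w/2 + 1)*(w + 1)
(5) = v*(v - 4*I)*(v + 7*I)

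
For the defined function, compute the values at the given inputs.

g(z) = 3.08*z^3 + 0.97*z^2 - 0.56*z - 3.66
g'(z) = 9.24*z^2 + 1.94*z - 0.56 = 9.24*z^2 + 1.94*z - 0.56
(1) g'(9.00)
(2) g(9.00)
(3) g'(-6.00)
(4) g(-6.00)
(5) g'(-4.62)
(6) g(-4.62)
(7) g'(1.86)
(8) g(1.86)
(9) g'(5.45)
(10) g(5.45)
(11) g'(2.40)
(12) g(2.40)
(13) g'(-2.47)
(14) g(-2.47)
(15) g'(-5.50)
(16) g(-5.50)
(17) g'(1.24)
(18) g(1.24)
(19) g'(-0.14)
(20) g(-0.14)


(1) = 765.34
(2) = 2315.19
(3) = 320.44
(4) = -630.66
(5) = 187.70
(6) = -284.09
(7) = 35.02
(8) = 18.47
(9) = 284.46
(10) = 520.69
(11) = 57.32
(12) = 43.16
(13) = 51.02
(14) = -42.77
(15) = 268.28
(16) = -483.67
(17) = 16.05
(18) = 3.01
(19) = -0.65
(20) = -3.57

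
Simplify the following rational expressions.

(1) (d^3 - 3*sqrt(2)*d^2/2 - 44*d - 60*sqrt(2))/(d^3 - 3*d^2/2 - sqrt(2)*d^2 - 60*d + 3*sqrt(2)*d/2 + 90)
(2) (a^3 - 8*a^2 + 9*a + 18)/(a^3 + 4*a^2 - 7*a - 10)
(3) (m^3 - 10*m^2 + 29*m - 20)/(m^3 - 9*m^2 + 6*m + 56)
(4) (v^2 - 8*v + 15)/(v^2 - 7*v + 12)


(1) = (4*d^2 + 18*sqrt(2)*d + 40)/(4*d^2 + d*(-6 + 20*sqrt(2)) - 30*sqrt(2))
(2) = (a^2 - 9*a + 18)/(a^2 + 3*a - 10)
(3) = (m^2 - 6*m + 5)/(m^2 - 5*m - 14)
(4) = (v - 5)/(v - 4)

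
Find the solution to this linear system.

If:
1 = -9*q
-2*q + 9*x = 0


Then:
q = -1/9
x = -2/81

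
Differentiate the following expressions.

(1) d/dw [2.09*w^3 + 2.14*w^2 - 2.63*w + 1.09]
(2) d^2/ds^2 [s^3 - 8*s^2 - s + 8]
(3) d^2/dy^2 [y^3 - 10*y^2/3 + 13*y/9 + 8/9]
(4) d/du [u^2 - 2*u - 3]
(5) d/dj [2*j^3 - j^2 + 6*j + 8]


(1) = 6.27*w^2 + 4.28*w - 2.63
(2) = 6*s - 16
(3) = 6*y - 20/3
(4) = 2*u - 2
(5) = 6*j^2 - 2*j + 6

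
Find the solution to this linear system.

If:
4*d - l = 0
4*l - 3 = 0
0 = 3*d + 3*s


Then:
d = 3/16
l = 3/4
s = -3/16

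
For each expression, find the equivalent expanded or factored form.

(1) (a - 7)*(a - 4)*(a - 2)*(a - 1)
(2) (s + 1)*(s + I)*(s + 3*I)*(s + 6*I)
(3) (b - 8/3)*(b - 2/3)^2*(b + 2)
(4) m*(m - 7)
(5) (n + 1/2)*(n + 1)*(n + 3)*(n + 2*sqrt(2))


(1) = a^4 - 14*a^3 + 63*a^2 - 106*a + 56
(2) = s^4 + s^3 + 10*I*s^3 - 27*s^2 + 10*I*s^2 - 27*s - 18*I*s - 18*I
(3) = b^4 - 2*b^3 - 4*b^2 + 184*b/27 - 64/27
(4) = m^2 - 7*m
(5) = n^4 + 2*sqrt(2)*n^3 + 9*n^3/2 + 5*n^2 + 9*sqrt(2)*n^2 + 3*n/2 + 10*sqrt(2)*n + 3*sqrt(2)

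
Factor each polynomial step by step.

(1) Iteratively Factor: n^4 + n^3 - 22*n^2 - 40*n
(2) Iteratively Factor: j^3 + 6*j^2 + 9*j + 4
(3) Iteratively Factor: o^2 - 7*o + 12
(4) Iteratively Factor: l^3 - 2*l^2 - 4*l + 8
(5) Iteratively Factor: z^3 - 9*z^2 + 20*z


(1) = (n + 2)*(n^3 - n^2 - 20*n) = (n - 5)*(n + 2)*(n^2 + 4*n) = n*(n - 5)*(n + 2)*(n + 4)
(2) = (j + 1)*(j^2 + 5*j + 4) = (j + 1)*(j + 4)*(j + 1)
(3) = (o - 3)*(o - 4)
(4) = (l - 2)*(l^2 - 4) = (l - 2)*(l + 2)*(l - 2)
(5) = (z - 4)*(z^2 - 5*z) = z*(z - 4)*(z - 5)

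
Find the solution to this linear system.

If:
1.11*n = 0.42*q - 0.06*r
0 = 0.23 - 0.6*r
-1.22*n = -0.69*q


Then:
n = -0.06
q = -0.11
r = 0.38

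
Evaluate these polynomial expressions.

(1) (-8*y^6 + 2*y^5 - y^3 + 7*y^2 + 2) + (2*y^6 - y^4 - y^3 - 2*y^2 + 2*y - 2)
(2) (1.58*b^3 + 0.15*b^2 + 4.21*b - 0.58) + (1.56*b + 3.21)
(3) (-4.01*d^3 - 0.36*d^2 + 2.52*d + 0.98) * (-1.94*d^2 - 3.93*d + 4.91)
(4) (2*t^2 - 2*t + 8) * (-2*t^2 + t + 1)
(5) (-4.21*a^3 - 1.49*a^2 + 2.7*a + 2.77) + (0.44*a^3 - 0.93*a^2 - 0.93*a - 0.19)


(1) = -6*y^6 + 2*y^5 - y^4 - 2*y^3 + 5*y^2 + 2*y
(2) = 1.58*b^3 + 0.15*b^2 + 5.77*b + 2.63
(3) = 7.7794*d^5 + 16.4577*d^4 - 23.1631*d^3 - 13.5724*d^2 + 8.5218*d + 4.8118
(4) = -4*t^4 + 6*t^3 - 16*t^2 + 6*t + 8
(5) = -3.77*a^3 - 2.42*a^2 + 1.77*a + 2.58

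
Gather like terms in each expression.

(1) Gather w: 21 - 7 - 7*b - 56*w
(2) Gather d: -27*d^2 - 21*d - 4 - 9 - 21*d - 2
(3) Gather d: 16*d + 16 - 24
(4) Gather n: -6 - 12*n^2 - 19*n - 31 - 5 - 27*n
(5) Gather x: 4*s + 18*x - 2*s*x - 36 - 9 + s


(1) = -7*b - 56*w + 14
(2) = -27*d^2 - 42*d - 15
(3) = 16*d - 8
(4) = -12*n^2 - 46*n - 42
(5) = 5*s + x*(18 - 2*s) - 45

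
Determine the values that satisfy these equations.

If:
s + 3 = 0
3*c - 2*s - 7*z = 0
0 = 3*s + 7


Then:
No Solution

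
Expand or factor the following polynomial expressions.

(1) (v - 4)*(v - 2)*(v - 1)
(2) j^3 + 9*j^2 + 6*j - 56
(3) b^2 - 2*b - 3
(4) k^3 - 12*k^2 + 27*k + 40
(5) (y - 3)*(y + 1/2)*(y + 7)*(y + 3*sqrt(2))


(1) = v^3 - 7*v^2 + 14*v - 8
(2) = (j - 2)*(j + 4)*(j + 7)
(3) = (b - 3)*(b + 1)
(4) = (k - 8)*(k - 5)*(k + 1)
(5) = y^4 + 3*sqrt(2)*y^3 + 9*y^3/2 - 19*y^2 + 27*sqrt(2)*y^2/2 - 57*sqrt(2)*y - 21*y/2 - 63*sqrt(2)/2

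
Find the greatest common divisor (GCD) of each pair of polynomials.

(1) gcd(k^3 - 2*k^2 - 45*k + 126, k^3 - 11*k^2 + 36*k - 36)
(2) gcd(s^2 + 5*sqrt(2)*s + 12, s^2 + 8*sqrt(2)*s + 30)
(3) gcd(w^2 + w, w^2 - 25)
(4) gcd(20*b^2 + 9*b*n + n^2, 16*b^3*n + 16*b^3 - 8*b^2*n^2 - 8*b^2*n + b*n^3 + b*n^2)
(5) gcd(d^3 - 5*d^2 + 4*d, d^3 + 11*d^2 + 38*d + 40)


(1) = k^2 - 9*k + 18
(2) = gcd((s + 2*sqrt(2))*(s + 3*sqrt(2)), (s + 3*sqrt(2))*(s + 5*sqrt(2))) = s + 3*sqrt(2)
(3) = gcd(w*(w + 1), (w - 5)*(w + 5)) = 1
(4) = gcd((4*b + n)*(5*b + n), (-4*b + n)^2*(b*n + b)) = 1
(5) = 1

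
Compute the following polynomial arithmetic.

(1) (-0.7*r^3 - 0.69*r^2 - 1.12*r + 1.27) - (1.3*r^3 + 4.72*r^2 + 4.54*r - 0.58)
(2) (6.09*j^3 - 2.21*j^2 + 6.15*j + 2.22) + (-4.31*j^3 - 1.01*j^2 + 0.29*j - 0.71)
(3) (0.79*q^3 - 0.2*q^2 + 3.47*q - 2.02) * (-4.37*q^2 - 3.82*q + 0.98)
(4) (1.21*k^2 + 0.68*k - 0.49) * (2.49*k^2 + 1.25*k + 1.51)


(1) = -2.0*r^3 - 5.41*r^2 - 5.66*r + 1.85
(2) = 1.78*j^3 - 3.22*j^2 + 6.44*j + 1.51
(3) = -3.4523*q^5 - 2.1438*q^4 - 13.6257*q^3 - 4.624*q^2 + 11.117*q - 1.9796
(4) = 3.0129*k^4 + 3.2057*k^3 + 1.457*k^2 + 0.4143*k - 0.7399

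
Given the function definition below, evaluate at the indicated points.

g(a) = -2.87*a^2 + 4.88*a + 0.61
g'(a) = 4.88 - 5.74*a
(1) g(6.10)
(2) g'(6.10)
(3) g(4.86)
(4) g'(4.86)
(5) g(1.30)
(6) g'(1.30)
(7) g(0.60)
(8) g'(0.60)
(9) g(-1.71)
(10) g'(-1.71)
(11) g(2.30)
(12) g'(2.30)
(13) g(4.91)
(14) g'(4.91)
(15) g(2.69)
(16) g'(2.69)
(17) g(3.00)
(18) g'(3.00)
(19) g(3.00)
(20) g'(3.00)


(1) = -76.41
(2) = -30.13
(3) = -43.46
(4) = -23.02
(5) = 2.10
(6) = -2.58
(7) = 2.50
(8) = 1.44
(9) = -16.13
(10) = 14.70
(11) = -3.35
(12) = -8.32
(13) = -44.62
(14) = -23.30
(15) = -7.03
(16) = -10.56
(17) = -10.58
(18) = -12.34
(19) = -10.58
(20) = -12.34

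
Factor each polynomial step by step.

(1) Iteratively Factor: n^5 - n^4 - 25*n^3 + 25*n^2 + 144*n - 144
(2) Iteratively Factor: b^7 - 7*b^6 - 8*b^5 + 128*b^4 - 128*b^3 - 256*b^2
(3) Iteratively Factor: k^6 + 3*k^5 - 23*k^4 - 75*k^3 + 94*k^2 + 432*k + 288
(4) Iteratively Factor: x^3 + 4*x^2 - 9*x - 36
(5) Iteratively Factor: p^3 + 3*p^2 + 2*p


(1) = (n + 4)*(n^4 - 5*n^3 - 5*n^2 + 45*n - 36) = (n - 3)*(n + 4)*(n^3 - 2*n^2 - 11*n + 12) = (n - 4)*(n - 3)*(n + 4)*(n^2 + 2*n - 3) = (n - 4)*(n - 3)*(n + 3)*(n + 4)*(n - 1)
(2) = (b)*(b^6 - 7*b^5 - 8*b^4 + 128*b^3 - 128*b^2 - 256*b) = b*(b + 1)*(b^5 - 8*b^4 + 128*b^2 - 256*b) = b*(b - 4)*(b + 1)*(b^4 - 4*b^3 - 16*b^2 + 64*b) = b*(b - 4)*(b + 1)*(b + 4)*(b^3 - 8*b^2 + 16*b) = b^2*(b - 4)*(b + 1)*(b + 4)*(b^2 - 8*b + 16) = b^2*(b - 4)^2*(b + 1)*(b + 4)*(b - 4)
(3) = (k - 4)*(k^5 + 7*k^4 + 5*k^3 - 55*k^2 - 126*k - 72) = (k - 4)*(k + 3)*(k^4 + 4*k^3 - 7*k^2 - 34*k - 24) = (k - 4)*(k + 3)*(k + 4)*(k^3 - 7*k - 6) = (k - 4)*(k - 3)*(k + 3)*(k + 4)*(k^2 + 3*k + 2) = (k - 4)*(k - 3)*(k + 1)*(k + 3)*(k + 4)*(k + 2)
(4) = (x - 3)*(x^2 + 7*x + 12) = (x - 3)*(x + 3)*(x + 4)
(5) = (p)*(p^2 + 3*p + 2) = p*(p + 1)*(p + 2)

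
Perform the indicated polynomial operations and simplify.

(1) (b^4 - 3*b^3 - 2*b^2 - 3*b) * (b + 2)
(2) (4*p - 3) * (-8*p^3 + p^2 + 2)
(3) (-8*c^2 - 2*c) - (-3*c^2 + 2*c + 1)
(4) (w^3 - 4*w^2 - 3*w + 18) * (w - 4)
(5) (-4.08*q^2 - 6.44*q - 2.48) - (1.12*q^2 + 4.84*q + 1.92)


(1) = b^5 - b^4 - 8*b^3 - 7*b^2 - 6*b
(2) = -32*p^4 + 28*p^3 - 3*p^2 + 8*p - 6
(3) = -5*c^2 - 4*c - 1
(4) = w^4 - 8*w^3 + 13*w^2 + 30*w - 72
(5) = -5.2*q^2 - 11.28*q - 4.4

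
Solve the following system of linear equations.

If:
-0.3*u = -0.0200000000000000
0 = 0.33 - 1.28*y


Then:
u = 0.07
y = 0.26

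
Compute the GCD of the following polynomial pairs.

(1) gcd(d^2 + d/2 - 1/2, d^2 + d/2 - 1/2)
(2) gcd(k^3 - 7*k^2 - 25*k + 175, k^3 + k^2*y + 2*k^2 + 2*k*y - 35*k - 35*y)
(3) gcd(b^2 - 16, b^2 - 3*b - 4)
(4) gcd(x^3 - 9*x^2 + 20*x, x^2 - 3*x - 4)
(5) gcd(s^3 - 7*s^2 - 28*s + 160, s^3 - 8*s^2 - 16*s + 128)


(1) = d^2 + d/2 - 1/2
(2) = k - 5
(3) = b - 4
(4) = gcd(x*(x - 5)*(x - 4), (x - 4)*(x + 1)) = x - 4
(5) = s^2 - 12*s + 32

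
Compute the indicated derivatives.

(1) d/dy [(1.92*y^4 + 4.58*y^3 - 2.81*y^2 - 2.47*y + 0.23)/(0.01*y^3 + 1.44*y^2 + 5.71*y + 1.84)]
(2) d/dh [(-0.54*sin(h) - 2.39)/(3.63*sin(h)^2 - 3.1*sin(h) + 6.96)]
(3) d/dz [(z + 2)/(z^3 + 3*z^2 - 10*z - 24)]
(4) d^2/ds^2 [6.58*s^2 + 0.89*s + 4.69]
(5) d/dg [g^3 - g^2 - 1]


(1) = (0.0192*y^6 + 5.5296*y^5 + 39.5129*y^4 + 66.4842*y^3 + 12.7864*y^2 - 11.0032*y - 5.8581)/(0.0001*y^6 + 0.0288*y^5 + 2.1878*y^4 + 16.4816*y^3 + 37.9033*y^2 + 21.0128*y + 3.3856)
(2) = (1.9602*sin(h)^2 + 17.3514*sin(h) - 11.1674)*cos(h)/(13.1769*sin(h)^4 - 22.506*sin(h)^3 + 60.1396*sin(h)^2 - 43.152*sin(h) + 48.4416)
(3) = (-2*z - 1)/(z^4 + 2*z^3 - 23*z^2 - 24*z + 144)
(4) = 13.1600000000000
(5) = g*(3*g - 2)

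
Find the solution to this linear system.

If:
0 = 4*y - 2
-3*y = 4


Then:
No Solution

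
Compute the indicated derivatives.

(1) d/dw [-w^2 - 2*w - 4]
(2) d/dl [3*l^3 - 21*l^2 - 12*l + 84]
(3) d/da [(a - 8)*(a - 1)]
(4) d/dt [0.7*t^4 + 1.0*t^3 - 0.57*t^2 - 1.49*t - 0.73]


(1) = -2*w - 2
(2) = 9*l^2 - 42*l - 12
(3) = 2*a - 9
(4) = 2.8*t^3 + 3.0*t^2 - 1.14*t - 1.49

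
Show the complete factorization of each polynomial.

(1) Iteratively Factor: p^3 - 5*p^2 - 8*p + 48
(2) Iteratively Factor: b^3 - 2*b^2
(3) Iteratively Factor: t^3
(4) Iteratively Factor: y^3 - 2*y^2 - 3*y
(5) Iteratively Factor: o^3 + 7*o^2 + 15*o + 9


(1) = (p - 4)*(p^2 - p - 12) = (p - 4)^2*(p + 3)
(2) = (b - 2)*(b^2) = b*(b - 2)*(b)
(3) = (t)*(t^2) = t^2*(t)
(4) = (y + 1)*(y^2 - 3*y) = (y - 3)*(y + 1)*(y)
(5) = (o + 1)*(o^2 + 6*o + 9) = (o + 1)*(o + 3)*(o + 3)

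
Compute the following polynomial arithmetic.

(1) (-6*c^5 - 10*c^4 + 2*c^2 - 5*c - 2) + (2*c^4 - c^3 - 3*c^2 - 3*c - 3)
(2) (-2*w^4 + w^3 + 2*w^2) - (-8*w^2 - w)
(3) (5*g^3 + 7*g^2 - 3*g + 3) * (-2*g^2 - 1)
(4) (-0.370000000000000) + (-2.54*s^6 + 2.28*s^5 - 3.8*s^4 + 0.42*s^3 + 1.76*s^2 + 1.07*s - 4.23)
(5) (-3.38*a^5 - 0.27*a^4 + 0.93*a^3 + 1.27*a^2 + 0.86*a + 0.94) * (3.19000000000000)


(1) = -6*c^5 - 8*c^4 - c^3 - c^2 - 8*c - 5
(2) = -2*w^4 + w^3 + 10*w^2 + w
(3) = -10*g^5 - 14*g^4 + g^3 - 13*g^2 + 3*g - 3
(4) = -2.54*s^6 + 2.28*s^5 - 3.8*s^4 + 0.42*s^3 + 1.76*s^2 + 1.07*s - 4.6
(5) = -10.7822*a^5 - 0.8613*a^4 + 2.9667*a^3 + 4.0513*a^2 + 2.7434*a + 2.9986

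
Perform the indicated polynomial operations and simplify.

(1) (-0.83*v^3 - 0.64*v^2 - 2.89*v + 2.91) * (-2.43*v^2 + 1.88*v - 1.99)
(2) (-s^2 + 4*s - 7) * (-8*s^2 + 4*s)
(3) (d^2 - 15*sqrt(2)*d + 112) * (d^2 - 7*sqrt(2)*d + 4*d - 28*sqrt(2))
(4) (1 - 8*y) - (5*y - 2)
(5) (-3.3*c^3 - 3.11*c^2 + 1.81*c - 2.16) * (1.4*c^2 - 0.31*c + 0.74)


(1) = 2.0169*v^5 - 0.0052*v^4 + 7.4712*v^3 - 11.2309*v^2 + 11.2219*v - 5.7909
(2) = 8*s^4 - 36*s^3 + 72*s^2 - 28*s
(3) = d^4 - 22*sqrt(2)*d^3 + 4*d^3 - 88*sqrt(2)*d^2 + 322*d^2 - 784*sqrt(2)*d + 1288*d - 3136*sqrt(2)
(4) = 3 - 13*y
(5) = -4.62*c^5 - 3.331*c^4 + 1.0561*c^3 - 5.8865*c^2 + 2.009*c - 1.5984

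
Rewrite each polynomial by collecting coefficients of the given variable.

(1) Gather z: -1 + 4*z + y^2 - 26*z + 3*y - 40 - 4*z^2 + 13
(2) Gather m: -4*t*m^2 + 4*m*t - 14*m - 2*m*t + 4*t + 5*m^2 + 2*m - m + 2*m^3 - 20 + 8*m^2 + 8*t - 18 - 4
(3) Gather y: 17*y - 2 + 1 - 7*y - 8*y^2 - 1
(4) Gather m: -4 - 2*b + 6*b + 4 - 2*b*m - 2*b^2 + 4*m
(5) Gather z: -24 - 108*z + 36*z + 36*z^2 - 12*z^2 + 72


(1) = y^2 + 3*y - 4*z^2 - 22*z - 28
(2) = 2*m^3 + m^2*(13 - 4*t) + m*(2*t - 13) + 12*t - 42
(3) = -8*y^2 + 10*y - 2
(4) = -2*b^2 + 4*b + m*(4 - 2*b)
(5) = 24*z^2 - 72*z + 48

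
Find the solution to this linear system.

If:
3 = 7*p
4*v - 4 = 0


Then:
p = 3/7
v = 1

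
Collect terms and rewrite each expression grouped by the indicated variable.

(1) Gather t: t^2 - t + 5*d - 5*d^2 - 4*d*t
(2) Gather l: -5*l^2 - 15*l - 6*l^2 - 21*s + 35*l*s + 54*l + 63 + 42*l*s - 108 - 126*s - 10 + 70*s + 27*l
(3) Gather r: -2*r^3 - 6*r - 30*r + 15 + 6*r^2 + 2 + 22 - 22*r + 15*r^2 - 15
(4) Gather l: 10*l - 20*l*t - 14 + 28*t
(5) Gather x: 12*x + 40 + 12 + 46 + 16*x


(1) = -5*d^2 + 5*d + t^2 + t*(-4*d - 1)
(2) = -11*l^2 + l*(77*s + 66) - 77*s - 55
(3) = -2*r^3 + 21*r^2 - 58*r + 24
(4) = l*(10 - 20*t) + 28*t - 14
(5) = 28*x + 98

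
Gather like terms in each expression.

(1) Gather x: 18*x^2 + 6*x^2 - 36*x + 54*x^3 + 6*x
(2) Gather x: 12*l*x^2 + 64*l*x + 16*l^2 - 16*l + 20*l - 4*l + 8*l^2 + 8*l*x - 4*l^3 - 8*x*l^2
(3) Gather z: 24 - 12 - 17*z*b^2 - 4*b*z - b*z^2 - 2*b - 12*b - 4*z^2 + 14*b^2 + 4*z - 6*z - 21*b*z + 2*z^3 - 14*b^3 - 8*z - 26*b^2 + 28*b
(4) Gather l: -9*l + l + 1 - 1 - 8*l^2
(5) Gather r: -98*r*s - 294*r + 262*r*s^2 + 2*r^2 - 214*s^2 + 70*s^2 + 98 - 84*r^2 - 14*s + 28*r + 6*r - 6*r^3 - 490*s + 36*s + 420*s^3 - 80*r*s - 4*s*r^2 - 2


(1) = 54*x^3 + 24*x^2 - 30*x
(2) = -4*l^3 + 24*l^2 + 12*l*x^2 + x*(-8*l^2 + 72*l)
(3) = -14*b^3 - 12*b^2 + 14*b + 2*z^3 + z^2*(-b - 4) + z*(-17*b^2 - 25*b - 10) + 12
(4) = -8*l^2 - 8*l
(5) = -6*r^3 + r^2*(-4*s - 82) + r*(262*s^2 - 178*s - 260) + 420*s^3 - 144*s^2 - 468*s + 96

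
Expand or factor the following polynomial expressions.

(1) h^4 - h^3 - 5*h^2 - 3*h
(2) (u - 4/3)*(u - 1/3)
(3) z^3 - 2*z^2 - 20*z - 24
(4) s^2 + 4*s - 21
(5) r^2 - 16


(1) = h*(h - 3)*(h + 1)^2
(2) = u^2 - 5*u/3 + 4/9
(3) = (z - 6)*(z + 2)^2
(4) = (s - 3)*(s + 7)
(5) = (r - 4)*(r + 4)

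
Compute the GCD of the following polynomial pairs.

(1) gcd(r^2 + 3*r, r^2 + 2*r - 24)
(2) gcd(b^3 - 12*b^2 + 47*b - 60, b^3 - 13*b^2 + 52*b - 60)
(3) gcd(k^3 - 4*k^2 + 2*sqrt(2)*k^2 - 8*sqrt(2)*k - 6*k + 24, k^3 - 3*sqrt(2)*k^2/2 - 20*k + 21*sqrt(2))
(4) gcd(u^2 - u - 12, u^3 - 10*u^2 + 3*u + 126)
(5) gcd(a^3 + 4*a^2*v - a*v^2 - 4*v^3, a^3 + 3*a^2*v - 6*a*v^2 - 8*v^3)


(1) = gcd(r*(r + 3), (r - 4)*(r + 6)) = 1
(2) = gcd((b - 5)*(b - 4)*(b - 3), (b - 6)*(b - 5)*(b - 2)) = b - 5
(3) = k^2 + 2*sqrt(2)*k - 6
(4) = gcd((u - 4)*(u + 3), (u - 7)*(u - 6)*(u + 3)) = u + 3
(5) = a^2 + 5*a*v + 4*v^2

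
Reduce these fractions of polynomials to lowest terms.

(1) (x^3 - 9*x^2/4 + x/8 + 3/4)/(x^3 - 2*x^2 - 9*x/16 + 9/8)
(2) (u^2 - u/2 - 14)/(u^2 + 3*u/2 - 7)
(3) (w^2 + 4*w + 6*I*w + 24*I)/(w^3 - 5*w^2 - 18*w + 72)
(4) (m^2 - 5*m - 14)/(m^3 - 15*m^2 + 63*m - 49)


(1) = (4*x + 2)/(4*x + 3)
(2) = (u - 4)/(u - 2)
(3) = (w + 6*I)/(w^2 - 9*w + 18)
(4) = (m + 2)/(m^2 - 8*m + 7)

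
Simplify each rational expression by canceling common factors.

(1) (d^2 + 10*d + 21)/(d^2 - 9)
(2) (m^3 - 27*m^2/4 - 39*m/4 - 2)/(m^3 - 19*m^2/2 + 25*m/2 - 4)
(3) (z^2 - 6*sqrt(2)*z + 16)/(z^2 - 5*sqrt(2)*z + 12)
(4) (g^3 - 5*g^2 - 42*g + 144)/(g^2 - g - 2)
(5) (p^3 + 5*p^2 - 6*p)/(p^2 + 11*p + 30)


(1) = (d + 7)/(d - 3)
(2) = (4*m^2 + 5*m + 1)/(4*m^2 - 6*m + 2)
(3) = (z - 4*sqrt(2))/(z - 3*sqrt(2))
(4) = (g^3 - 5*g^2 - 42*g + 144)/(g^2 - g - 2)
(5) = (p^2 - p)/(p + 5)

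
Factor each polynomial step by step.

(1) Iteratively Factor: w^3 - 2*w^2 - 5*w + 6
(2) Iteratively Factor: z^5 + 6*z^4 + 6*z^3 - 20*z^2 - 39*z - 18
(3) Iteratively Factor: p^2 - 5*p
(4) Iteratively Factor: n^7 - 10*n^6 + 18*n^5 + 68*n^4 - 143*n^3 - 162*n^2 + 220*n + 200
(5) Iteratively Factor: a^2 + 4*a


(1) = (w + 2)*(w^2 - 4*w + 3) = (w - 3)*(w + 2)*(w - 1)
(2) = (z + 3)*(z^4 + 3*z^3 - 3*z^2 - 11*z - 6) = (z + 1)*(z + 3)*(z^3 + 2*z^2 - 5*z - 6) = (z + 1)*(z + 3)^2*(z^2 - z - 2) = (z - 2)*(z + 1)*(z + 3)^2*(z + 1)
(3) = (p)*(p - 5)
(4) = (n - 2)*(n^6 - 8*n^5 + 2*n^4 + 72*n^3 + n^2 - 160*n - 100) = (n - 2)^2*(n^5 - 6*n^4 - 10*n^3 + 52*n^2 + 105*n + 50) = (n - 2)^2*(n + 1)*(n^4 - 7*n^3 - 3*n^2 + 55*n + 50) = (n - 2)^2*(n + 1)^2*(n^3 - 8*n^2 + 5*n + 50) = (n - 5)*(n - 2)^2*(n + 1)^2*(n^2 - 3*n - 10) = (n - 5)^2*(n - 2)^2*(n + 1)^2*(n + 2)
(5) = (a + 4)*(a)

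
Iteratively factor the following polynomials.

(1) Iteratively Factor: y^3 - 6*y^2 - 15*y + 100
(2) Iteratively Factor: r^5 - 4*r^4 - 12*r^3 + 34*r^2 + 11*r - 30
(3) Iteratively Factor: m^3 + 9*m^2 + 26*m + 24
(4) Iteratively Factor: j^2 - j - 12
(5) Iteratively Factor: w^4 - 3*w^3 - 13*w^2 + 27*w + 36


(1) = (y - 5)*(y^2 - y - 20) = (y - 5)*(y + 4)*(y - 5)
(2) = (r + 1)*(r^4 - 5*r^3 - 7*r^2 + 41*r - 30) = (r - 2)*(r + 1)*(r^3 - 3*r^2 - 13*r + 15) = (r - 5)*(r - 2)*(r + 1)*(r^2 + 2*r - 3) = (r - 5)*(r - 2)*(r - 1)*(r + 1)*(r + 3)
(3) = (m + 2)*(m^2 + 7*m + 12) = (m + 2)*(m + 4)*(m + 3)
(4) = (j - 4)*(j + 3)
(5) = (w - 3)*(w^3 - 13*w - 12) = (w - 4)*(w - 3)*(w^2 + 4*w + 3) = (w - 4)*(w - 3)*(w + 3)*(w + 1)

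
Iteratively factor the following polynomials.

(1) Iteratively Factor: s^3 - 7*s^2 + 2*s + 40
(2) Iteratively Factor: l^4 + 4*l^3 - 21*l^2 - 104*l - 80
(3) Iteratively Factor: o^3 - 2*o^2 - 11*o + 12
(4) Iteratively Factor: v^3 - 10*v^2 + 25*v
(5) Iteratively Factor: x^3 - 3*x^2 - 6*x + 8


(1) = (s + 2)*(s^2 - 9*s + 20) = (s - 5)*(s + 2)*(s - 4)
(2) = (l + 4)*(l^3 - 21*l - 20) = (l + 4)^2*(l^2 - 4*l - 5) = (l - 5)*(l + 4)^2*(l + 1)
(3) = (o - 1)*(o^2 - o - 12) = (o - 1)*(o + 3)*(o - 4)
(4) = (v)*(v^2 - 10*v + 25) = v*(v - 5)*(v - 5)
(5) = (x - 4)*(x^2 + x - 2) = (x - 4)*(x - 1)*(x + 2)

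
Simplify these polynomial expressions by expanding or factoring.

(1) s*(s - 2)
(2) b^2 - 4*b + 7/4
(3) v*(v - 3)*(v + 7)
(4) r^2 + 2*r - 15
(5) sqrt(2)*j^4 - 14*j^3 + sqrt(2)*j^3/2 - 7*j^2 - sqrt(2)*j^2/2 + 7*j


(1) = s^2 - 2*s
(2) = (b - 7/2)*(b - 1/2)
(3) = v^3 + 4*v^2 - 21*v
(4) = (r - 3)*(r + 5)
(5) = j*(j - 1/2)*(j - 7*sqrt(2))*(sqrt(2)*j + sqrt(2))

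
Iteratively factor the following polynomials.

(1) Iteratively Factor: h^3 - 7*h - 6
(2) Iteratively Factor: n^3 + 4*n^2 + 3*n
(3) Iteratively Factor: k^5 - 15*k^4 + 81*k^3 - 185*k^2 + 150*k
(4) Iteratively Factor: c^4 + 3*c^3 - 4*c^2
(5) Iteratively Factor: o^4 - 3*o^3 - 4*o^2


(1) = (h + 1)*(h^2 - h - 6) = (h + 1)*(h + 2)*(h - 3)
(2) = (n + 3)*(n^2 + n) = n*(n + 3)*(n + 1)
(3) = (k - 3)*(k^4 - 12*k^3 + 45*k^2 - 50*k) = (k - 5)*(k - 3)*(k^3 - 7*k^2 + 10*k) = k*(k - 5)*(k - 3)*(k^2 - 7*k + 10) = k*(k - 5)^2*(k - 3)*(k - 2)
(4) = (c + 4)*(c^3 - c^2) = c*(c + 4)*(c^2 - c) = c*(c - 1)*(c + 4)*(c)
(5) = (o + 1)*(o^3 - 4*o^2) = (o - 4)*(o + 1)*(o^2) = o*(o - 4)*(o + 1)*(o)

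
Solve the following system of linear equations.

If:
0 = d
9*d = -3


Then:
No Solution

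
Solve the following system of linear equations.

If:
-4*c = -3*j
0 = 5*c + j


Then:
c = 0
j = 0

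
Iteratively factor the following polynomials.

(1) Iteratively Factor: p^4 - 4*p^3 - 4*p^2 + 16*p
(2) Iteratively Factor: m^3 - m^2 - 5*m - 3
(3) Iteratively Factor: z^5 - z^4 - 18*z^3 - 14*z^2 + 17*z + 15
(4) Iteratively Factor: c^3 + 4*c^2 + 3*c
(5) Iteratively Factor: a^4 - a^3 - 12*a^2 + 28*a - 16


(1) = (p - 4)*(p^3 - 4*p) = (p - 4)*(p + 2)*(p^2 - 2*p) = (p - 4)*(p - 2)*(p + 2)*(p)
(2) = (m + 1)*(m^2 - 2*m - 3) = (m - 3)*(m + 1)*(m + 1)
(3) = (z + 3)*(z^4 - 4*z^3 - 6*z^2 + 4*z + 5) = (z - 5)*(z + 3)*(z^3 + z^2 - z - 1) = (z - 5)*(z + 1)*(z + 3)*(z^2 - 1) = (z - 5)*(z + 1)^2*(z + 3)*(z - 1)
(4) = (c + 1)*(c^2 + 3*c) = c*(c + 1)*(c + 3)
(5) = (a - 1)*(a^3 - 12*a + 16) = (a - 1)*(a + 4)*(a^2 - 4*a + 4) = (a - 2)*(a - 1)*(a + 4)*(a - 2)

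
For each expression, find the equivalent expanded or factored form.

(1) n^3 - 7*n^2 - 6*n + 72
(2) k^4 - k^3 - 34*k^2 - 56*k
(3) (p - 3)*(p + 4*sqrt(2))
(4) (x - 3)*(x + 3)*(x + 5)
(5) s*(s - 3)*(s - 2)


(1) = (n - 6)*(n - 4)*(n + 3)
(2) = k*(k - 7)*(k + 2)*(k + 4)
(3) = p^2 - 3*p + 4*sqrt(2)*p - 12*sqrt(2)
(4) = x^3 + 5*x^2 - 9*x - 45
(5) = s^3 - 5*s^2 + 6*s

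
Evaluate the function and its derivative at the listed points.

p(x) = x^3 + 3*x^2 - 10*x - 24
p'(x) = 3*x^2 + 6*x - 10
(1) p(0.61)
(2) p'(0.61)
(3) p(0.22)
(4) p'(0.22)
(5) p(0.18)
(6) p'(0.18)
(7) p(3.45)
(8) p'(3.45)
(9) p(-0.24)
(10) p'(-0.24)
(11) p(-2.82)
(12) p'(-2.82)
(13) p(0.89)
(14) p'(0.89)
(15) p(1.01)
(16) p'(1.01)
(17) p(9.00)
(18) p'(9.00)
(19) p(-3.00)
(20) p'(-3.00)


(1) = -28.76
(2) = -5.22
(3) = -26.04
(4) = -8.53
(5) = -25.70
(6) = -8.82
(7) = 18.27
(8) = 46.41
(9) = -21.44
(10) = -11.27
(11) = 5.63
(12) = -3.06
(13) = -29.82
(14) = -2.28
(15) = -30.01
(16) = -0.88
(17) = 858.00
(18) = 287.00
(19) = 6.00
(20) = -1.00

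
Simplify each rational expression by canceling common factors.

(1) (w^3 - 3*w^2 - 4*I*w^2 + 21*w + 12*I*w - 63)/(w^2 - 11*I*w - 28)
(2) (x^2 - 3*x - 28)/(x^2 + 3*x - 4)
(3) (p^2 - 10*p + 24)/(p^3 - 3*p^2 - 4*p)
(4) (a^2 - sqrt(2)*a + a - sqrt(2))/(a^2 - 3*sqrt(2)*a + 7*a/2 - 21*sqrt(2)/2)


(1) = (w^2 + w*(-3 + 3*I) - 9*I)/(w - 4*I)
(2) = (x - 7)/(x - 1)
(3) = (p - 6)/(p^2 + p)
(4) = (2*a^2 + a*(2 - 2*sqrt(2)) - 2*sqrt(2))/(2*a^2 + a*(7 - 6*sqrt(2)) - 21*sqrt(2))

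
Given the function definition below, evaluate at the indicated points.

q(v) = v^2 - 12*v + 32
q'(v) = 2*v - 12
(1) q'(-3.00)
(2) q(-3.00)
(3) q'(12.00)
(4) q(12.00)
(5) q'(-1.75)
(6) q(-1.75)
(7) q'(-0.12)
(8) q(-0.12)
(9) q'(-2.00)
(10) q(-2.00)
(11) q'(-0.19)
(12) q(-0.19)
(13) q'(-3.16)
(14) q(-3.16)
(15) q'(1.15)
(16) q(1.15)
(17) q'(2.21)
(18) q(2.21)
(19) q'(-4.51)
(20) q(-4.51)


(1) = -18.00
(2) = 77.00
(3) = 12.00
(4) = 32.00
(5) = -15.50
(6) = 56.06
(7) = -12.24
(8) = 33.45
(9) = -16.00
(10) = 60.00
(11) = -12.38
(12) = 34.32
(13) = -18.32
(14) = 79.91
(15) = -9.70
(16) = 19.52
(17) = -7.58
(18) = 10.36
(19) = -21.02
(20) = 106.46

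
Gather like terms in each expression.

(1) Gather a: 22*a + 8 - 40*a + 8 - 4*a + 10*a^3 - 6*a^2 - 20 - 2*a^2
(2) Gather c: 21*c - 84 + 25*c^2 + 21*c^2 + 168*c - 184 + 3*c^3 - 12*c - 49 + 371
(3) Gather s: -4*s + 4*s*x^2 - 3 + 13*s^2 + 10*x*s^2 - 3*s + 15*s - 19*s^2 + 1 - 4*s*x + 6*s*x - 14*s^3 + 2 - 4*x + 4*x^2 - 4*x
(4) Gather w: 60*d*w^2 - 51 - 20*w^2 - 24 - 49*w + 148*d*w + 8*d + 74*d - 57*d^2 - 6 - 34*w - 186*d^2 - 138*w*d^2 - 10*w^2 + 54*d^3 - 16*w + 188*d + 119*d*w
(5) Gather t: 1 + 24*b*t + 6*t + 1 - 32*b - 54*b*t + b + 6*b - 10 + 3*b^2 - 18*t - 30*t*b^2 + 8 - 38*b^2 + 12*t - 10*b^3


(1) = 10*a^3 - 8*a^2 - 22*a - 4
(2) = 3*c^3 + 46*c^2 + 177*c + 54
(3) = -14*s^3 + s^2*(10*x - 6) + s*(4*x^2 + 2*x + 8) + 4*x^2 - 8*x
(4) = 54*d^3 - 243*d^2 + 270*d + w^2*(60*d - 30) + w*(-138*d^2 + 267*d - 99) - 81
(5) = -10*b^3 - 35*b^2 - 25*b + t*(-30*b^2 - 30*b)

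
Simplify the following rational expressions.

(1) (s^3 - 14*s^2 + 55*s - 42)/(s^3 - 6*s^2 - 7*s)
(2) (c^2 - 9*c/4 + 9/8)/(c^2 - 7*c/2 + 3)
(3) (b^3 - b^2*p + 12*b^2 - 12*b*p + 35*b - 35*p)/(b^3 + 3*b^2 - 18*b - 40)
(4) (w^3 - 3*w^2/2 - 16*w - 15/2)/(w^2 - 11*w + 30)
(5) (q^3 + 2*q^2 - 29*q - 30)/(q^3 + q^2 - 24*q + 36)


(1) = (s^2 - 7*s + 6)/(s^2 + s)
(2) = (4*c - 3)/(4*c - 8)
(3) = (b^2 - b*p + 7*b - 7*p)/(b^2 - 2*b - 8)
(4) = (2*w^2 + 7*w + 3)/(2*w - 12)
(5) = (q^2 - 4*q - 5)/(q^2 - 5*q + 6)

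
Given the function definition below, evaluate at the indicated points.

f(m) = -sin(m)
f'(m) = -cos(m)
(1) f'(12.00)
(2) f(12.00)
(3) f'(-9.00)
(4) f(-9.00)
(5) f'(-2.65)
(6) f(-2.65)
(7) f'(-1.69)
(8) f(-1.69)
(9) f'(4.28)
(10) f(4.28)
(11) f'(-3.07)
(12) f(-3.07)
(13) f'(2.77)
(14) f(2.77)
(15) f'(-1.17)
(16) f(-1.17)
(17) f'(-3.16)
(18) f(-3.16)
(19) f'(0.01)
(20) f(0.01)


(1) = -0.84
(2) = 0.54
(3) = 0.91
(4) = 0.41
(5) = 0.88
(6) = 0.47
(7) = 0.12
(8) = 0.99
(9) = 0.42
(10) = 0.91
(11) = 1.00
(12) = 0.07
(13) = 0.93
(14) = -0.36
(15) = -0.39
(16) = 0.92
(17) = 1.00
(18) = -0.02
(19) = -1.00
(20) = -0.01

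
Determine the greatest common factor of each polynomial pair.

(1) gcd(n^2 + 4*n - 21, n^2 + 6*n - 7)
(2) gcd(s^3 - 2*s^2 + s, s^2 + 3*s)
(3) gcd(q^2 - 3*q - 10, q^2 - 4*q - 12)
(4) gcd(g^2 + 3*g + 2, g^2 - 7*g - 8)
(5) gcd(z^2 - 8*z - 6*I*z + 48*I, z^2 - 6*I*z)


(1) = n + 7
(2) = s
(3) = gcd((q - 5)*(q + 2), (q - 6)*(q + 2)) = q + 2
(4) = g + 1
(5) = gcd((z - 8)*(z - 6*I), z*(z - 6*I)) = z - 6*I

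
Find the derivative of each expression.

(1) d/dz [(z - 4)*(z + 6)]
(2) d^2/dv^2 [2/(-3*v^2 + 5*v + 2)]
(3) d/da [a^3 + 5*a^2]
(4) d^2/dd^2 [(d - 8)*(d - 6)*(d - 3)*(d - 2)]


(1) = 2*z + 2
(2) = 4*(-9*v^2 + 15*v + (6*v - 5)^2 + 6)/(-3*v^2 + 5*v + 2)^3
(3) = a*(3*a + 10)
(4) = 12*d^2 - 114*d + 248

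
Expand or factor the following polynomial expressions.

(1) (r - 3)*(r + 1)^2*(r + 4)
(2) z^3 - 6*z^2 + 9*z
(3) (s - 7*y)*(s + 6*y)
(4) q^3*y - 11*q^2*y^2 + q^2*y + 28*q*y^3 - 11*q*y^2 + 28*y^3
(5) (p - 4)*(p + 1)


(1) = r^4 + 3*r^3 - 9*r^2 - 23*r - 12
(2) = z*(z - 3)^2
(3) = s^2 - s*y - 42*y^2
(4) = (q - 7*y)*(q - 4*y)*(q*y + y)
(5) = p^2 - 3*p - 4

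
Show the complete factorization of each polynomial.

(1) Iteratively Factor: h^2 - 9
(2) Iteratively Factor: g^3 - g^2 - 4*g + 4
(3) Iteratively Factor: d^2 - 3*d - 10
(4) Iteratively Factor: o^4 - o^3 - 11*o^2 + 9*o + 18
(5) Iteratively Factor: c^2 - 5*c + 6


(1) = (h - 3)*(h + 3)
(2) = (g - 1)*(g^2 - 4) = (g - 1)*(g + 2)*(g - 2)
(3) = (d + 2)*(d - 5)
(4) = (o - 2)*(o^3 + o^2 - 9*o - 9) = (o - 3)*(o - 2)*(o^2 + 4*o + 3) = (o - 3)*(o - 2)*(o + 1)*(o + 3)
(5) = (c - 3)*(c - 2)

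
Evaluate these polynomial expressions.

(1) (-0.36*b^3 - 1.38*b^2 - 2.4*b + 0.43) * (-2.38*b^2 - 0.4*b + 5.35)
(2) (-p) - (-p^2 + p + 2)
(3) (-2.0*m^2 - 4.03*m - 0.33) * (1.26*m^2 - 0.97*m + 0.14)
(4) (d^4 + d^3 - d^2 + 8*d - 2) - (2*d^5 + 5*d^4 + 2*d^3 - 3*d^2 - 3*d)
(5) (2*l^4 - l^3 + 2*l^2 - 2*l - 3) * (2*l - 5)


(1) = 0.8568*b^5 + 3.4284*b^4 + 4.338*b^3 - 7.4464*b^2 - 13.012*b + 2.3005
(2) = p^2 - 2*p - 2
(3) = -2.52*m^4 - 3.1378*m^3 + 3.2133*m^2 - 0.2441*m - 0.0462
(4) = -2*d^5 - 4*d^4 - d^3 + 2*d^2 + 11*d - 2
(5) = 4*l^5 - 12*l^4 + 9*l^3 - 14*l^2 + 4*l + 15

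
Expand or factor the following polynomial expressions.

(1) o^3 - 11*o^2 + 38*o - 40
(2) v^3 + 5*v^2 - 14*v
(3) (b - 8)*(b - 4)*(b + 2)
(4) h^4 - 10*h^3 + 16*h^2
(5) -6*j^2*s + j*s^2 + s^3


(1) = (o - 5)*(o - 4)*(o - 2)
(2) = v*(v - 2)*(v + 7)
(3) = b^3 - 10*b^2 + 8*b + 64
(4) = h^2*(h - 8)*(h - 2)
(5) = s*(-2*j + s)*(3*j + s)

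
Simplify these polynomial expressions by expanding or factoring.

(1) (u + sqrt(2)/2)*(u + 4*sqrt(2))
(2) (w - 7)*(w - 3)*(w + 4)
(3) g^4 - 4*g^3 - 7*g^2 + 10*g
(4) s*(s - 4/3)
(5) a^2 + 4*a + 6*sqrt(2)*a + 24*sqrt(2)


(1) = u^2 + 9*sqrt(2)*u/2 + 4
(2) = w^3 - 6*w^2 - 19*w + 84
(3) = g*(g - 5)*(g - 1)*(g + 2)
(4) = s^2 - 4*s/3
(5) = (a + 4)*(a + 6*sqrt(2))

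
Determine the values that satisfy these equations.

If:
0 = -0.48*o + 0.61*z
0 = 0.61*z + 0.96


Then:
o = -2.00
z = -1.57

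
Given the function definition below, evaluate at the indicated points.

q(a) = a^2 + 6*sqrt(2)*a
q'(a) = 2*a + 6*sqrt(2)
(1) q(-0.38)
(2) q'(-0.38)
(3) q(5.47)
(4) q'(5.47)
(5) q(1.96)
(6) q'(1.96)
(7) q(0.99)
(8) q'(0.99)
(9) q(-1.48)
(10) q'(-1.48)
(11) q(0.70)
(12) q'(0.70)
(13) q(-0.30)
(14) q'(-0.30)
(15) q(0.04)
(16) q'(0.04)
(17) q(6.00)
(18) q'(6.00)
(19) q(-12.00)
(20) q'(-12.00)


(1) = -3.08
(2) = 7.73
(3) = 76.34
(4) = 19.43
(5) = 20.47
(6) = 12.41
(7) = 9.38
(8) = 10.47
(9) = -10.37
(10) = 5.53
(11) = 6.43
(12) = 9.89
(13) = -2.46
(14) = 7.89
(15) = 0.34
(16) = 8.57
(17) = 86.91
(18) = 20.49
(19) = 42.18
(20) = -15.51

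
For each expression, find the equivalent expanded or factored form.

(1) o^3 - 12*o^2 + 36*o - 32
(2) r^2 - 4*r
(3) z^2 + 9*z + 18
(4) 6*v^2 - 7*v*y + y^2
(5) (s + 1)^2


(1) = (o - 8)*(o - 2)^2
(2) = r*(r - 4)
(3) = (z + 3)*(z + 6)
(4) = (-6*v + y)*(-v + y)
(5) = s^2 + 2*s + 1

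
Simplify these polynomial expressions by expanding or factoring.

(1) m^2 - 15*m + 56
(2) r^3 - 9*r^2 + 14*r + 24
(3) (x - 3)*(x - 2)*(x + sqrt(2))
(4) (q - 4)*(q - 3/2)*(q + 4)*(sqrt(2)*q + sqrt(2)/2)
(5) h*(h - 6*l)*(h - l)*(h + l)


(1) = (m - 8)*(m - 7)
(2) = (r - 6)*(r - 4)*(r + 1)
(3) = x^3 - 5*x^2 + sqrt(2)*x^2 - 5*sqrt(2)*x + 6*x + 6*sqrt(2)
(4) = sqrt(2)*q^4 - sqrt(2)*q^3 - 67*sqrt(2)*q^2/4 + 16*sqrt(2)*q + 12*sqrt(2)
(5) = h^4 - 6*h^3*l - h^2*l^2 + 6*h*l^3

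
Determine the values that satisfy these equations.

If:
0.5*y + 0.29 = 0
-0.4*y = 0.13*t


Then:
t = 1.78
y = -0.58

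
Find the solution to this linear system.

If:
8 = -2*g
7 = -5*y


Then:
g = -4
y = -7/5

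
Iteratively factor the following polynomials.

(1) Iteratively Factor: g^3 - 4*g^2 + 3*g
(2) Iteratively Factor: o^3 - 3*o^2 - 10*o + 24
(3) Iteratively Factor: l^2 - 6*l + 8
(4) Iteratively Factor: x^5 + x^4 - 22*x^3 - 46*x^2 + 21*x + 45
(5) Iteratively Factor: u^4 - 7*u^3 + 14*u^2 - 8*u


(1) = (g - 1)*(g^2 - 3*g) = g*(g - 1)*(g - 3)
(2) = (o - 2)*(o^2 - o - 12) = (o - 2)*(o + 3)*(o - 4)
(3) = (l - 2)*(l - 4)
(4) = (x + 3)*(x^4 - 2*x^3 - 16*x^2 + 2*x + 15) = (x - 5)*(x + 3)*(x^3 + 3*x^2 - x - 3) = (x - 5)*(x - 1)*(x + 3)*(x^2 + 4*x + 3) = (x - 5)*(x - 1)*(x + 3)^2*(x + 1)
(5) = (u)*(u^3 - 7*u^2 + 14*u - 8) = u*(u - 2)*(u^2 - 5*u + 4) = u*(u - 2)*(u - 1)*(u - 4)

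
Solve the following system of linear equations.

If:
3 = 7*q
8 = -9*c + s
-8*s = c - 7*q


Then:
c = -61/73
q = 3/7
s = 35/73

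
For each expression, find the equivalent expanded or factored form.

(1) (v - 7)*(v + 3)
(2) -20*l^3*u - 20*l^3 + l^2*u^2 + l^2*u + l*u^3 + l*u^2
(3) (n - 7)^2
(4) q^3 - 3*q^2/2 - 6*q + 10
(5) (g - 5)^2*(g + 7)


(1) = v^2 - 4*v - 21
(2) = (-4*l + u)*(5*l + u)*(l*u + l)
(3) = n^2 - 14*n + 49
(4) = (q - 2)^2*(q + 5/2)
(5) = g^3 - 3*g^2 - 45*g + 175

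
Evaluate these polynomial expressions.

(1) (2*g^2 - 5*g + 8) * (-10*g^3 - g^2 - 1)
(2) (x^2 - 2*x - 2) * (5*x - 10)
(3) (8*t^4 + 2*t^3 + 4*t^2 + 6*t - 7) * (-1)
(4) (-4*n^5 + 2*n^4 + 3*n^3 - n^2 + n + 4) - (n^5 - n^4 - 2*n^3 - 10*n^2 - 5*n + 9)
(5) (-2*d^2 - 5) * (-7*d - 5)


(1) = -20*g^5 + 48*g^4 - 75*g^3 - 10*g^2 + 5*g - 8
(2) = 5*x^3 - 20*x^2 + 10*x + 20
(3) = -8*t^4 - 2*t^3 - 4*t^2 - 6*t + 7
(4) = -5*n^5 + 3*n^4 + 5*n^3 + 9*n^2 + 6*n - 5
(5) = 14*d^3 + 10*d^2 + 35*d + 25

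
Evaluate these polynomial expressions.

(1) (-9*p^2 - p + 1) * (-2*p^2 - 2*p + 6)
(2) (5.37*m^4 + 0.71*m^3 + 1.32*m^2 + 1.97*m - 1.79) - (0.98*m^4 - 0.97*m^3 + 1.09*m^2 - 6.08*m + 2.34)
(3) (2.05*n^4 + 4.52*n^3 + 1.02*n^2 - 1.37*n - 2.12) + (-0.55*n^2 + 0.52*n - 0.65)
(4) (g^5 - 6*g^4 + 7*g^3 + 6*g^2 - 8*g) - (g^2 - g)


(1) = 18*p^4 + 20*p^3 - 54*p^2 - 8*p + 6
(2) = 4.39*m^4 + 1.68*m^3 + 0.23*m^2 + 8.05*m - 4.13
(3) = 2.05*n^4 + 4.52*n^3 + 0.47*n^2 - 0.85*n - 2.77
(4) = g^5 - 6*g^4 + 7*g^3 + 5*g^2 - 7*g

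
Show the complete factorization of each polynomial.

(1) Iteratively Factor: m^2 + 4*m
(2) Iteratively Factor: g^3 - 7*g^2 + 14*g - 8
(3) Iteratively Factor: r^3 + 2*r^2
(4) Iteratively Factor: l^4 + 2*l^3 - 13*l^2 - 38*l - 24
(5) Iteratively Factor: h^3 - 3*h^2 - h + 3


(1) = (m)*(m + 4)
(2) = (g - 1)*(g^2 - 6*g + 8) = (g - 4)*(g - 1)*(g - 2)
(3) = (r)*(r^2 + 2*r) = r^2*(r + 2)
(4) = (l + 3)*(l^3 - l^2 - 10*l - 8) = (l + 1)*(l + 3)*(l^2 - 2*l - 8) = (l + 1)*(l + 2)*(l + 3)*(l - 4)
(5) = (h - 3)*(h^2 - 1) = (h - 3)*(h - 1)*(h + 1)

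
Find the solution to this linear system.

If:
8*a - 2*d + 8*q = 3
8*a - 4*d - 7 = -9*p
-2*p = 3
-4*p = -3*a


Then:
a = -2
d = -73/8
p = -3/2
q = 3/32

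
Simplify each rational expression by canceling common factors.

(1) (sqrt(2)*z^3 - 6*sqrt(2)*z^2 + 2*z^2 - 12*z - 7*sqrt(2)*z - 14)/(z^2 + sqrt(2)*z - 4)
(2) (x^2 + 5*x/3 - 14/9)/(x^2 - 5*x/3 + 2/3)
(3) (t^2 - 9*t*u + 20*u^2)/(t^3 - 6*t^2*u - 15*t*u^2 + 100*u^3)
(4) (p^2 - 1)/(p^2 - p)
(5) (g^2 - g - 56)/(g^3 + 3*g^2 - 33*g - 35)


(1) = (sqrt(2)*z^3 + z^2*(2 - 6*sqrt(2)) + z*(-12 - 7*sqrt(2)) - 14)/(z^2 + sqrt(2)*z - 4)
(2) = (3*x + 7)/(3*x - 3)
(3) = (t - 4*u)/(t^2 - t*u - 20*u^2)
(4) = (p + 1)/p
(5) = (g - 8)/(g^2 - 4*g - 5)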